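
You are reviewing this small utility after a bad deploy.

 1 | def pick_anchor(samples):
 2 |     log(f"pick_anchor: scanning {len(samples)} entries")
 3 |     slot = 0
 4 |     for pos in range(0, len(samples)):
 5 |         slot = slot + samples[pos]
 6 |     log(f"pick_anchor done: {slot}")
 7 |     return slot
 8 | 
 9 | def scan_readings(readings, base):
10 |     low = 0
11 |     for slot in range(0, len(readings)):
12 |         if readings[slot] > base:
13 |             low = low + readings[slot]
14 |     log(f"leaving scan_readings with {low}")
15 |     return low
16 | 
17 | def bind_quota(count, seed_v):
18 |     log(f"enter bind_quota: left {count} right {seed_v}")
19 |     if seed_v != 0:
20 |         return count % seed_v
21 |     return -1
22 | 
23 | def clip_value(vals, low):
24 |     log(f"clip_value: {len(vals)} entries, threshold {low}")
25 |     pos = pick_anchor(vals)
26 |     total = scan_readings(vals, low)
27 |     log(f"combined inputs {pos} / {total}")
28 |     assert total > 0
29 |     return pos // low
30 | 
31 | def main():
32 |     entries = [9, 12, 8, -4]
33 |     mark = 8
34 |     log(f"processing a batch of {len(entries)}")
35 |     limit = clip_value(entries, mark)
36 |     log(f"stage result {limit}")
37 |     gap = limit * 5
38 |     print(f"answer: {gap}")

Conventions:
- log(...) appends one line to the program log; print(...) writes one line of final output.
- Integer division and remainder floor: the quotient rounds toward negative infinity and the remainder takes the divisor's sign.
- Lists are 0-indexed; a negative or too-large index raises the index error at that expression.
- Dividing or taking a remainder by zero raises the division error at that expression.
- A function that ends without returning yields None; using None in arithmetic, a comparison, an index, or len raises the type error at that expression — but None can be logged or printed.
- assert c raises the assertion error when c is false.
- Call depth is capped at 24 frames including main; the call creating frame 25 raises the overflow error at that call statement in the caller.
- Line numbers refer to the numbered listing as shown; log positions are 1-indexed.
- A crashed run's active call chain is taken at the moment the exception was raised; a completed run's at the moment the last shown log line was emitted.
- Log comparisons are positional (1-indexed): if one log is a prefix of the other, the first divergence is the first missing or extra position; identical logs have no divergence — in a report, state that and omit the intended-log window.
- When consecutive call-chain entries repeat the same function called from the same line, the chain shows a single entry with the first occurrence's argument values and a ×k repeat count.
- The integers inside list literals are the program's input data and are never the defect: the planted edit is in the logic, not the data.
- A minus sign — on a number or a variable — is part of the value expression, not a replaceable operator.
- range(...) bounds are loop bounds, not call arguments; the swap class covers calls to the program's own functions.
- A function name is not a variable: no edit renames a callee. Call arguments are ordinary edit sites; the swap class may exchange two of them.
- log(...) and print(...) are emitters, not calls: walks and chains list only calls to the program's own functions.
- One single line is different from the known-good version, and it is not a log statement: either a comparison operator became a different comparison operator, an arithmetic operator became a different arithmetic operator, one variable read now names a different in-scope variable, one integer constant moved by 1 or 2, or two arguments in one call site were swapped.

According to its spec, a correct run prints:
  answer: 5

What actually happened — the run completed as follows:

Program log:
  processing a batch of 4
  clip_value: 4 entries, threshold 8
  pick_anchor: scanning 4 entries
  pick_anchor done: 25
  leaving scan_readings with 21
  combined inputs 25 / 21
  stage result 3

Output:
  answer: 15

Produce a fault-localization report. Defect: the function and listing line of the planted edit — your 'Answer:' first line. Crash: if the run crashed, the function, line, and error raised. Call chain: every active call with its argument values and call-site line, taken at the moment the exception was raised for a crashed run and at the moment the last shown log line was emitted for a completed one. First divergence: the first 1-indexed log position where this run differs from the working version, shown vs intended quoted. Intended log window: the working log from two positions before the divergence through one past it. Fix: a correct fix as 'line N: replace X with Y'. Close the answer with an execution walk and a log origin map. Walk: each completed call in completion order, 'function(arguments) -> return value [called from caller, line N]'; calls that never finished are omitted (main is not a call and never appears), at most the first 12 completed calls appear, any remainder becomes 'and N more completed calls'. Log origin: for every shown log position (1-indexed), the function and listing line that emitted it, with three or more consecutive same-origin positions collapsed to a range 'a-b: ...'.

Answer: the defect is in clip_value at line 29.
Key fact: Position 7 is the first bad log line: 'stage result 3' should read 'stage result 1'.
Call chain: main.
First divergence: position 7; shown 'stage result 3' vs intended 'stage result 1'.
Intended log window:
  5: leaving scan_readings with 21
  6: combined inputs 25 / 21
  7: stage result 1
Execution walk:
  pick_anchor([9, 12, 8, -4]) -> 25  [called from clip_value, line 25]
  scan_readings([9, 12, 8, -4], 8) -> 21  [called from clip_value, line 26]
  clip_value([9, 12, 8, -4], 8) -> 3  [called from main, line 35]
Log line origins:
  1: emitted by main (line 34)
  2: emitted by clip_value (line 24)
  3: emitted by pick_anchor (line 2)
  4: emitted by pick_anchor (line 6)
  5: emitted by scan_readings (line 14)
  6: emitted by clip_value (line 27)
  7: emitted by main (line 36)
A correct fix: line 29: replace `low` with `total`.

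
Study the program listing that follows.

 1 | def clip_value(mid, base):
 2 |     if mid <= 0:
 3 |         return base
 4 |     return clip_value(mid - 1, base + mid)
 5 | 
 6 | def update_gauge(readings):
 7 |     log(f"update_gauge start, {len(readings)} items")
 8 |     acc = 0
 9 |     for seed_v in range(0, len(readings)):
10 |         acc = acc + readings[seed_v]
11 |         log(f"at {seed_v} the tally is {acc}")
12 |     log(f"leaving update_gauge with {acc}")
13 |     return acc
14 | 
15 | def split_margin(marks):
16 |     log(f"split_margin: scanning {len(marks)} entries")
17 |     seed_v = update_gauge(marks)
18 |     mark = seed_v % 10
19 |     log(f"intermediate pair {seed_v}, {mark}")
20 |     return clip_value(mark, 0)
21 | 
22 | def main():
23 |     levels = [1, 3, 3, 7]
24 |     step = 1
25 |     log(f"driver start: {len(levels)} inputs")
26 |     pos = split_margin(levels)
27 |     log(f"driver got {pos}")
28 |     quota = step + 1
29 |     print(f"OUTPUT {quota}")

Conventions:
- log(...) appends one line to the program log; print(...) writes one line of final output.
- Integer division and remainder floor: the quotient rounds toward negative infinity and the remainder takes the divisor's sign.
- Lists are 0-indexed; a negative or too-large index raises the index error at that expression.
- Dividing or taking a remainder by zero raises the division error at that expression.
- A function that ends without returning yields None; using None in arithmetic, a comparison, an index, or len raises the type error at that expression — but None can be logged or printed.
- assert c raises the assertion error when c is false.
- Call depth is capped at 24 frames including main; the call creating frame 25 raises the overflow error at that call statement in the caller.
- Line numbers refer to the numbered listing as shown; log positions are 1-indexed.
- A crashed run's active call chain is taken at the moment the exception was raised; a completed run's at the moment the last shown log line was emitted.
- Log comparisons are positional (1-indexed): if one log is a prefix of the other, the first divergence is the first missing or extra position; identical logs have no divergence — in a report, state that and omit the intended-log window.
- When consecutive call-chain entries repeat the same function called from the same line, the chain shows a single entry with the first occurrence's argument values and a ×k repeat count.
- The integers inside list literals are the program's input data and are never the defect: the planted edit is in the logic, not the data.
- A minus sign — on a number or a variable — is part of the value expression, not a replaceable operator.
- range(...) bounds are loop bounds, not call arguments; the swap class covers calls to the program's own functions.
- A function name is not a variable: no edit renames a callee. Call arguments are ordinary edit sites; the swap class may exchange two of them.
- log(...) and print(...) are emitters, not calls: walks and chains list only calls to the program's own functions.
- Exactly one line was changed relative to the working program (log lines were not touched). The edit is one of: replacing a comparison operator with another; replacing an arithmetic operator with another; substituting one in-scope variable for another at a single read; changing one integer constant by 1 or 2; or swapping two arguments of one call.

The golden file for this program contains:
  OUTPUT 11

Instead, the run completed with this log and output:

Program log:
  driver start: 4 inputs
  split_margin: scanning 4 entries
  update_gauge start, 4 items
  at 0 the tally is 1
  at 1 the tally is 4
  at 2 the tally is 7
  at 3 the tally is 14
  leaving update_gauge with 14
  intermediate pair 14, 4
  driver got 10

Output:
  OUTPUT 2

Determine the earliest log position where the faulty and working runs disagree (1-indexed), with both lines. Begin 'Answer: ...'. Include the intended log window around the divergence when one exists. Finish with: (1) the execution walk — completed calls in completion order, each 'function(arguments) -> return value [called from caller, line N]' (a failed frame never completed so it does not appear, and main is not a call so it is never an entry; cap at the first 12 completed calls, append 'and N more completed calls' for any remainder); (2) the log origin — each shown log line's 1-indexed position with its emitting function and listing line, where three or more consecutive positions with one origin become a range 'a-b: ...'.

Answer: there is none — every log position agrees.
Execution walk:
  update_gauge([1, 3, 3, 7]) -> 14  [called from split_margin, line 17]
  clip_value(0, 10) -> 10  [called from clip_value, line 4]
  clip_value(1, 9) -> 10  [called from clip_value, line 4]
  clip_value(2, 7) -> 10  [called from clip_value, line 4]
  clip_value(3, 4) -> 10  [called from clip_value, line 4]
  clip_value(4, 0) -> 10  [called from split_margin, line 20]
  split_margin([1, 3, 3, 7]) -> 10  [called from main, line 26]
Origin of each log line:
  1: logged in main at line 25
  2: logged in split_margin at line 16
  3: logged in update_gauge at line 7
  4-7: logged in update_gauge at line 11
  8: logged in update_gauge at line 12
  9: logged in split_margin at line 19
  10: logged in main at line 27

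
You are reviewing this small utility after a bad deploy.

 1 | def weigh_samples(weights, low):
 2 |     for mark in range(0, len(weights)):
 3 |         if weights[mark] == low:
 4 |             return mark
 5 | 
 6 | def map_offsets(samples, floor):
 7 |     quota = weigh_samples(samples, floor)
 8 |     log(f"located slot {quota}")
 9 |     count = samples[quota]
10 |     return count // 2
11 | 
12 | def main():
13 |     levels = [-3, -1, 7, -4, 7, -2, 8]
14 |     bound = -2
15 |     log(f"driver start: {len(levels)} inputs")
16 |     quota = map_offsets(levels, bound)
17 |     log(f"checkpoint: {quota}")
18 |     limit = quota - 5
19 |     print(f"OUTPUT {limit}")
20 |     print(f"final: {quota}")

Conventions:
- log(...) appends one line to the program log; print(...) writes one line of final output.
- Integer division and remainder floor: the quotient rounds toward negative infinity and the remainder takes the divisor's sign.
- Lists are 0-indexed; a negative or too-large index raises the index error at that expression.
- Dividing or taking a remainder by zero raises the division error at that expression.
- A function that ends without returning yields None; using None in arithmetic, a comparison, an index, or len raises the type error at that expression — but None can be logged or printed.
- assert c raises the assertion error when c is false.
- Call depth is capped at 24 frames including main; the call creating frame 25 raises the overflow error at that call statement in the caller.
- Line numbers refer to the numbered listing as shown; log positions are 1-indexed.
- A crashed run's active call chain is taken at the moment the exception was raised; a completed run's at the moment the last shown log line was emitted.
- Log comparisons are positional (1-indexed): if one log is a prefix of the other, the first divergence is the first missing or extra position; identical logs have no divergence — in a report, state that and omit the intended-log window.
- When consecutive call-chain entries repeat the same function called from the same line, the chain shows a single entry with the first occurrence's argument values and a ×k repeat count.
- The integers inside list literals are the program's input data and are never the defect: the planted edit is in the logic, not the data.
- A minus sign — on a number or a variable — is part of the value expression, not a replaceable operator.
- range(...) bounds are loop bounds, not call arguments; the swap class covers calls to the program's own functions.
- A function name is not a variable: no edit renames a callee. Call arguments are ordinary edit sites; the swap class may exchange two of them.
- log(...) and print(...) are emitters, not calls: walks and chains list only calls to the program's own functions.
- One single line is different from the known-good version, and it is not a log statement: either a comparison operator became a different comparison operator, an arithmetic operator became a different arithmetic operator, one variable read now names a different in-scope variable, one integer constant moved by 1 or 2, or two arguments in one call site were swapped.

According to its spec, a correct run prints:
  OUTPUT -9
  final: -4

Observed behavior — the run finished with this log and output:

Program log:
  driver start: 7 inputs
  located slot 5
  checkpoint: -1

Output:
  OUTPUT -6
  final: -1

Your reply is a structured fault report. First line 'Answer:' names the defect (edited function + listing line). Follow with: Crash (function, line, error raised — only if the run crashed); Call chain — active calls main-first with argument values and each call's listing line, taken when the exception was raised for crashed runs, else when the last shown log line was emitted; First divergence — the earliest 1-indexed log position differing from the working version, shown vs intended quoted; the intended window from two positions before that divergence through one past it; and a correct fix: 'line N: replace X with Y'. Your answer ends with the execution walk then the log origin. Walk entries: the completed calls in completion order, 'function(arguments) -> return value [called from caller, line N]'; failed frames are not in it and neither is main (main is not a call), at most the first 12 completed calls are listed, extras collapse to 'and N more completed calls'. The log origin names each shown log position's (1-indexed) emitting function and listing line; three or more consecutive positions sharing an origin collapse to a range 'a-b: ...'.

Answer: the defect is in map_offsets at line 10.
The tell: At log position 3 the runs split — shown 'checkpoint: -1', but the working version logs 'checkpoint: -4'.
Call chain: main.
First divergence: position 3 — shown 'checkpoint: -1', intended 'checkpoint: -4'.
Intended log window:
  1: driver start: 7 inputs
  2: located slot 5
  3: checkpoint: -4
Execution walk:
  weigh_samples([-3, -1, 7, -4, 7, -2, 8], -2) -> 5  [called from map_offsets, line 7]
  map_offsets([-3, -1, 7, -4, 7, -2, 8], -2) -> -1  [called from main, line 16]
Origin of each log line:
  1: logged in main at line 15
  2: logged in map_offsets at line 8
  3: logged in main at line 17
A correct fix: line 10: replace `//` with `*`.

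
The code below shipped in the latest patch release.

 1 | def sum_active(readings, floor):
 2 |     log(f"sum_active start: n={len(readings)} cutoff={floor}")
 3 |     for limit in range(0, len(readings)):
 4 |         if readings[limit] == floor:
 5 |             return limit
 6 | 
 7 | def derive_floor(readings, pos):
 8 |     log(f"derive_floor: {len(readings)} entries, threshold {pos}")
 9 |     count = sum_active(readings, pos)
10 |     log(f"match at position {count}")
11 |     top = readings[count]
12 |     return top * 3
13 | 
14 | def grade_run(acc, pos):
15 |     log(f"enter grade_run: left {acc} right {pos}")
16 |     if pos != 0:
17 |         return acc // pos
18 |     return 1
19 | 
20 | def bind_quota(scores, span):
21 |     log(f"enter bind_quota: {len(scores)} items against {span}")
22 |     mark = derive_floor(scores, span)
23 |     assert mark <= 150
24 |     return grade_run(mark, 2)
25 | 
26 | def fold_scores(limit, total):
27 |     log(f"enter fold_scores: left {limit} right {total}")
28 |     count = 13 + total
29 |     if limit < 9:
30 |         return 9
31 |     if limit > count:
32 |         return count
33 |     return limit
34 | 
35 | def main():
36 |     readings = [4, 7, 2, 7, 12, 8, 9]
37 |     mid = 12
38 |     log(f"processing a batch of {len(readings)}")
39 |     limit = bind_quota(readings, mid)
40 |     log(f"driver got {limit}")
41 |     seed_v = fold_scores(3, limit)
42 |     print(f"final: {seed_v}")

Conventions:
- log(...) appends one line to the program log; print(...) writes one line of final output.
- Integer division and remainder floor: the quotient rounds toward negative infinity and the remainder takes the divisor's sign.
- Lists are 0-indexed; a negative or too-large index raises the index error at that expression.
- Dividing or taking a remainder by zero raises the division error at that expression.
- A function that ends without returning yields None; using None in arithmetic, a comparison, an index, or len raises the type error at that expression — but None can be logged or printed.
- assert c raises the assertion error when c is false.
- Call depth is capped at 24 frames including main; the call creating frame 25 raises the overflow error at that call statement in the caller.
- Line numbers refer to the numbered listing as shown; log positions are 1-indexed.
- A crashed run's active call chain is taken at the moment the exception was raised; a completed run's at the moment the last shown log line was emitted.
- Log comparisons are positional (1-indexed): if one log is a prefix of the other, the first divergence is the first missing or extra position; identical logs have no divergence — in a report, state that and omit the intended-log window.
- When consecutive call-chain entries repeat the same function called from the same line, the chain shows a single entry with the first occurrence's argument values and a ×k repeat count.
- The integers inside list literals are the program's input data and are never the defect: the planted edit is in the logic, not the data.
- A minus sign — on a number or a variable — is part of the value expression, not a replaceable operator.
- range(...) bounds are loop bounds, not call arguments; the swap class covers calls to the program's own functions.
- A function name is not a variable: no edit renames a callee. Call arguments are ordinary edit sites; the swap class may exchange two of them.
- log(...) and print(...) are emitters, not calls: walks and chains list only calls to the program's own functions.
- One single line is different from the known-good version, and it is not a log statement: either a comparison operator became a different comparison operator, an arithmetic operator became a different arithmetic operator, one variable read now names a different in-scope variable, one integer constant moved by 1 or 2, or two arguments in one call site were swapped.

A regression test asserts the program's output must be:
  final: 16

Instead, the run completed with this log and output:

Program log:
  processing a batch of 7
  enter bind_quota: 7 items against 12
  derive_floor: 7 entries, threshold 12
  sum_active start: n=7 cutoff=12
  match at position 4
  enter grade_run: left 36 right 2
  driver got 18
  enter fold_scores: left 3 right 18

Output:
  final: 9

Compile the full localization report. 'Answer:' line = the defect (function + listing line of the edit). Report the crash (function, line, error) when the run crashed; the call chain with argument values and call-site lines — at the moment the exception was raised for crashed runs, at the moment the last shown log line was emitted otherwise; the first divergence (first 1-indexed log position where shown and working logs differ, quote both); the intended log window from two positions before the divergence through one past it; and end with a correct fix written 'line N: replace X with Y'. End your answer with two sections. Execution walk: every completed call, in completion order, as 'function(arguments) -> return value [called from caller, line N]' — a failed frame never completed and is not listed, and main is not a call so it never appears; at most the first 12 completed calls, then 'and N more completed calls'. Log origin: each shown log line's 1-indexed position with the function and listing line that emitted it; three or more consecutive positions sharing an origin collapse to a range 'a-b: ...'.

Answer: the defect is in main at line 41.
Key observation: The earliest visible damage is log position 8 — 'enter fold_scores: left 3 right 18' rather than the intended 'enter fold_scores: left 18 right 3'.
Call chain: main -> fold_scores(3, 18) (called at line 41).
First divergence: position 8 — the shown line 'enter fold_scores: left 3 right 18' should read 'enter fold_scores: left 18 right 3'.
Intended log window:
  6: enter grade_run: left 36 right 2
  7: driver got 18
  8: enter fold_scores: left 18 right 3
Execution walk:
  sum_active([4, 7, 2, 7, 12, 8, 9], 12) -> 4  [called from derive_floor, line 9]
  derive_floor([4, 7, 2, 7, 12, 8, 9], 12) -> 36  [called from bind_quota, line 22]
  grade_run(36, 2) -> 18  [called from bind_quota, line 24]
  bind_quota([4, 7, 2, 7, 12, 8, 9], 12) -> 18  [called from main, line 39]
  fold_scores(3, 18) -> 9  [called from main, line 41]
Log origin:
  1: emitted by main (line 38)
  2: emitted by bind_quota (line 21)
  3: emitted by derive_floor (line 8)
  4: emitted by sum_active (line 2)
  5: emitted by derive_floor (line 10)
  6: emitted by grade_run (line 15)
  7: emitted by main (line 40)
  8: emitted by fold_scores (line 27)
A correct fix: line 41: replace `fold_scores(3, limit)` with `fold_scores(limit, 3)`.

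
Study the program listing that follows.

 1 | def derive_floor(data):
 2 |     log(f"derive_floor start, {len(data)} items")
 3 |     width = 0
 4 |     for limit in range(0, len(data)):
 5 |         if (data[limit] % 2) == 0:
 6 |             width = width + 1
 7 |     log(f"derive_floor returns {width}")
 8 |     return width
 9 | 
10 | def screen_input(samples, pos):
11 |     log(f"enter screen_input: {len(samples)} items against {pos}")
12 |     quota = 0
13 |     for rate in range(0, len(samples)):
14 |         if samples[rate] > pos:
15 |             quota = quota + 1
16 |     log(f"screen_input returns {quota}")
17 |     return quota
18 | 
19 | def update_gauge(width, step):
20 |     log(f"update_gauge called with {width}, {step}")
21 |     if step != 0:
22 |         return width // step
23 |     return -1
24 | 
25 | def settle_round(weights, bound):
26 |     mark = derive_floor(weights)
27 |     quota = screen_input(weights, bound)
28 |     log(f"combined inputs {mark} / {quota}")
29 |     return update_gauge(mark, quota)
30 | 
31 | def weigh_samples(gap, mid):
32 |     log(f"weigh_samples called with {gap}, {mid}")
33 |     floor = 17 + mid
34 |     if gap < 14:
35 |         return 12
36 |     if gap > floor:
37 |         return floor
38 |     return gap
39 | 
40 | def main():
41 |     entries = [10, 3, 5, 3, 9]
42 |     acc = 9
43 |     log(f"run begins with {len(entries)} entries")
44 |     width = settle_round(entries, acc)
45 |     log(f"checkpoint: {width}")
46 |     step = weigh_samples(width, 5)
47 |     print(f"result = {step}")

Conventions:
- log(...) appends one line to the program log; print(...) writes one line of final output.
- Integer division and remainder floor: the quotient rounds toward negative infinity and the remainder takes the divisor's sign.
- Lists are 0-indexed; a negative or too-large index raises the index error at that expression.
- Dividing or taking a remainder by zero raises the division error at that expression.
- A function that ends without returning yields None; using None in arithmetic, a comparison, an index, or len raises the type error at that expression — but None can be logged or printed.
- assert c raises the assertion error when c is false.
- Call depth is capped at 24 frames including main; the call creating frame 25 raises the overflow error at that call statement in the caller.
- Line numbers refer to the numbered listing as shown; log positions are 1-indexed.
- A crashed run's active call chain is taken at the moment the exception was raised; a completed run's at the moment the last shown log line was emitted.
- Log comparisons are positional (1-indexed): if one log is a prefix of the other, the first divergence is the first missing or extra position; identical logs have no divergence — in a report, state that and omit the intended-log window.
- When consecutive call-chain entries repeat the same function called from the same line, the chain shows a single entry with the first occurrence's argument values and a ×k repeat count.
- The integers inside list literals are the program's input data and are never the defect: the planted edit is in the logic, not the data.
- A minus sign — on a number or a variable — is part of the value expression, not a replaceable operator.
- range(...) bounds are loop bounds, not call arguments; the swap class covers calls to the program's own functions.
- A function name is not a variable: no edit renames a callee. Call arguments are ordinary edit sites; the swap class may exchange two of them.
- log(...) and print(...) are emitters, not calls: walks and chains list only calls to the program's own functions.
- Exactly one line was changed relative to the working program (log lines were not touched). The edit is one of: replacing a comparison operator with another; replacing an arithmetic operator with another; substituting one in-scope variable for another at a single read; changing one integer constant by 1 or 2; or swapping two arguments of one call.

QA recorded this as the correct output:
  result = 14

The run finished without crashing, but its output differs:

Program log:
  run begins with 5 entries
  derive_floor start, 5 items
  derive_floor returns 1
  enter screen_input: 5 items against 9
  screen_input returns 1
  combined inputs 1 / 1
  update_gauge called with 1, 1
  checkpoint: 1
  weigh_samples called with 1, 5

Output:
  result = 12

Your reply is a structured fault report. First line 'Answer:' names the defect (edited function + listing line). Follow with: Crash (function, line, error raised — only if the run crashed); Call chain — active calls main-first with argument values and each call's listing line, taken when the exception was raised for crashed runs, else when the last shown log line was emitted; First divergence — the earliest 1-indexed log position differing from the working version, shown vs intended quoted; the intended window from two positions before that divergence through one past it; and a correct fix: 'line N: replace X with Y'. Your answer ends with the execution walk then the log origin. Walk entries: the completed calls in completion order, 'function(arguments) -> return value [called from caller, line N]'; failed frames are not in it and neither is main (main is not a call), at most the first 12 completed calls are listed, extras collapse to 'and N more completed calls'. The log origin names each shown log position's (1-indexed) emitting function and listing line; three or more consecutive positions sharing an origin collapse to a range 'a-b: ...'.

Answer: the defect is in weigh_samples at line 35.
Core observation: Nothing in the log betrays the bug — only the output does.
Call chain: main -> weigh_samples(1, 5) (called at line 46).
First divergence: there is none — every log position agrees.
Execution walk:
  derive_floor([10, 3, 5, 3, 9]) -> 1  [called from settle_round, line 26]
  screen_input([10, 3, 5, 3, 9], 9) -> 1  [called from settle_round, line 27]
  update_gauge(1, 1) -> 1  [called from settle_round, line 29]
  settle_round([10, 3, 5, 3, 9], 9) -> 1  [called from main, line 44]
  weigh_samples(1, 5) -> 12  [called from main, line 46]
Log origin:
  1: logged in main at line 43
  2: logged in derive_floor at line 2
  3: logged in derive_floor at line 7
  4: logged in screen_input at line 11
  5: logged in screen_input at line 16
  6: logged in settle_round at line 28
  7: logged in update_gauge at line 20
  8: logged in main at line 45
  9: logged in weigh_samples at line 32
A correct fix: line 35: replace `12` with `14`.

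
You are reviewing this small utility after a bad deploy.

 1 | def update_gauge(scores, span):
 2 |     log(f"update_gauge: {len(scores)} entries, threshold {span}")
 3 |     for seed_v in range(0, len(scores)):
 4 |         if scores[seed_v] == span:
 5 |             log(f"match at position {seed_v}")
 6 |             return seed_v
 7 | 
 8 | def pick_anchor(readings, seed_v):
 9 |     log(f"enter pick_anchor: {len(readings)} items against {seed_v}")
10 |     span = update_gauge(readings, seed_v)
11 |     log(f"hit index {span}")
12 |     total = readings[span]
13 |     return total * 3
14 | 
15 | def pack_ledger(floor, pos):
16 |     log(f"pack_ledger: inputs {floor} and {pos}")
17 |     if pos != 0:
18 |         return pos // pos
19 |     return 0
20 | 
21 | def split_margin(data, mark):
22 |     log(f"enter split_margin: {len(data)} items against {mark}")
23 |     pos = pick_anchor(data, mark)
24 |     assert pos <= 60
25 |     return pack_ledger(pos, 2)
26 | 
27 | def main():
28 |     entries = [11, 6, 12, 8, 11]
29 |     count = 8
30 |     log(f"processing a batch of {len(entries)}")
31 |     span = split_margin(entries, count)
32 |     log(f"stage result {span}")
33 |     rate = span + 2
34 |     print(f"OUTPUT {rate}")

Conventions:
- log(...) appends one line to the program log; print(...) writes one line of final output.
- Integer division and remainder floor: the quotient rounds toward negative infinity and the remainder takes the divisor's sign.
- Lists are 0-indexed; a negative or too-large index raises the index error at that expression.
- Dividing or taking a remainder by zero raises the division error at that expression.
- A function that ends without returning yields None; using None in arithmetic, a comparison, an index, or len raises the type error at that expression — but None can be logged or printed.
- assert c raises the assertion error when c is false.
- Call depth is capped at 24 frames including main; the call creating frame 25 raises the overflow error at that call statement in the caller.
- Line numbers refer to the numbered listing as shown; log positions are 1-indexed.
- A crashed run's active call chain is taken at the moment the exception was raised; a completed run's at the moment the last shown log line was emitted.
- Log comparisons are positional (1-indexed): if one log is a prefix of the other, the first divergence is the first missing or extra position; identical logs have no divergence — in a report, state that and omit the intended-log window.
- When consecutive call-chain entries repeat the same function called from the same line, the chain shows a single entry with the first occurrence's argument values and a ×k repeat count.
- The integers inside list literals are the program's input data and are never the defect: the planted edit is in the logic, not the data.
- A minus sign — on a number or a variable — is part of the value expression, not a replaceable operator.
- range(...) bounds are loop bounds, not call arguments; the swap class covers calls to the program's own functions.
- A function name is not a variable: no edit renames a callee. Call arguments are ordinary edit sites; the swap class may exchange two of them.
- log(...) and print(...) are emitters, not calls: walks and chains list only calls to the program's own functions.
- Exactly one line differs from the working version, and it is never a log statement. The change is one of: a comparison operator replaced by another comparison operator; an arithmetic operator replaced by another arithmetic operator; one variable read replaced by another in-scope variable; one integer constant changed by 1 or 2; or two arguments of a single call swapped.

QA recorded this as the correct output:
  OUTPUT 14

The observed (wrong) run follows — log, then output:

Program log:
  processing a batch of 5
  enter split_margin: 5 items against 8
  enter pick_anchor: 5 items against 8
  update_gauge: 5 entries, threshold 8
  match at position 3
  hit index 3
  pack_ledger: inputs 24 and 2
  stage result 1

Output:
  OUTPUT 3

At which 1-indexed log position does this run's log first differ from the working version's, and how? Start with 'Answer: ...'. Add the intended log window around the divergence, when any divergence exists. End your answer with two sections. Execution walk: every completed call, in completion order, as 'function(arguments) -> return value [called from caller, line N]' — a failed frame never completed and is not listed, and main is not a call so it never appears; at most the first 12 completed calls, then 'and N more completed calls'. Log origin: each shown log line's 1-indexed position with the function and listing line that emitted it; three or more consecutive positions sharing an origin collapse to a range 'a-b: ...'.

Answer: at position 8 the run shows 'stage result 1' where the working version logs 'stage result 12'.
Intended log window:
  6: hit index 3
  7: pack_ledger: inputs 24 and 2
  8: stage result 12
Execution walk:
  update_gauge([11, 6, 12, 8, 11], 8) -> 3  [called from pick_anchor, line 10]
  pick_anchor([11, 6, 12, 8, 11], 8) -> 24  [called from split_margin, line 23]
  pack_ledger(24, 2) -> 1  [called from split_margin, line 25]
  split_margin([11, 6, 12, 8, 11], 8) -> 1  [called from main, line 31]
Log origin:
  1: emitted by main (line 30)
  2: emitted by split_margin (line 22)
  3: emitted by pick_anchor (line 9)
  4: emitted by update_gauge (line 2)
  5: emitted by update_gauge (line 5)
  6: emitted by pick_anchor (line 11)
  7: emitted by pack_ledger (line 16)
  8: emitted by main (line 32)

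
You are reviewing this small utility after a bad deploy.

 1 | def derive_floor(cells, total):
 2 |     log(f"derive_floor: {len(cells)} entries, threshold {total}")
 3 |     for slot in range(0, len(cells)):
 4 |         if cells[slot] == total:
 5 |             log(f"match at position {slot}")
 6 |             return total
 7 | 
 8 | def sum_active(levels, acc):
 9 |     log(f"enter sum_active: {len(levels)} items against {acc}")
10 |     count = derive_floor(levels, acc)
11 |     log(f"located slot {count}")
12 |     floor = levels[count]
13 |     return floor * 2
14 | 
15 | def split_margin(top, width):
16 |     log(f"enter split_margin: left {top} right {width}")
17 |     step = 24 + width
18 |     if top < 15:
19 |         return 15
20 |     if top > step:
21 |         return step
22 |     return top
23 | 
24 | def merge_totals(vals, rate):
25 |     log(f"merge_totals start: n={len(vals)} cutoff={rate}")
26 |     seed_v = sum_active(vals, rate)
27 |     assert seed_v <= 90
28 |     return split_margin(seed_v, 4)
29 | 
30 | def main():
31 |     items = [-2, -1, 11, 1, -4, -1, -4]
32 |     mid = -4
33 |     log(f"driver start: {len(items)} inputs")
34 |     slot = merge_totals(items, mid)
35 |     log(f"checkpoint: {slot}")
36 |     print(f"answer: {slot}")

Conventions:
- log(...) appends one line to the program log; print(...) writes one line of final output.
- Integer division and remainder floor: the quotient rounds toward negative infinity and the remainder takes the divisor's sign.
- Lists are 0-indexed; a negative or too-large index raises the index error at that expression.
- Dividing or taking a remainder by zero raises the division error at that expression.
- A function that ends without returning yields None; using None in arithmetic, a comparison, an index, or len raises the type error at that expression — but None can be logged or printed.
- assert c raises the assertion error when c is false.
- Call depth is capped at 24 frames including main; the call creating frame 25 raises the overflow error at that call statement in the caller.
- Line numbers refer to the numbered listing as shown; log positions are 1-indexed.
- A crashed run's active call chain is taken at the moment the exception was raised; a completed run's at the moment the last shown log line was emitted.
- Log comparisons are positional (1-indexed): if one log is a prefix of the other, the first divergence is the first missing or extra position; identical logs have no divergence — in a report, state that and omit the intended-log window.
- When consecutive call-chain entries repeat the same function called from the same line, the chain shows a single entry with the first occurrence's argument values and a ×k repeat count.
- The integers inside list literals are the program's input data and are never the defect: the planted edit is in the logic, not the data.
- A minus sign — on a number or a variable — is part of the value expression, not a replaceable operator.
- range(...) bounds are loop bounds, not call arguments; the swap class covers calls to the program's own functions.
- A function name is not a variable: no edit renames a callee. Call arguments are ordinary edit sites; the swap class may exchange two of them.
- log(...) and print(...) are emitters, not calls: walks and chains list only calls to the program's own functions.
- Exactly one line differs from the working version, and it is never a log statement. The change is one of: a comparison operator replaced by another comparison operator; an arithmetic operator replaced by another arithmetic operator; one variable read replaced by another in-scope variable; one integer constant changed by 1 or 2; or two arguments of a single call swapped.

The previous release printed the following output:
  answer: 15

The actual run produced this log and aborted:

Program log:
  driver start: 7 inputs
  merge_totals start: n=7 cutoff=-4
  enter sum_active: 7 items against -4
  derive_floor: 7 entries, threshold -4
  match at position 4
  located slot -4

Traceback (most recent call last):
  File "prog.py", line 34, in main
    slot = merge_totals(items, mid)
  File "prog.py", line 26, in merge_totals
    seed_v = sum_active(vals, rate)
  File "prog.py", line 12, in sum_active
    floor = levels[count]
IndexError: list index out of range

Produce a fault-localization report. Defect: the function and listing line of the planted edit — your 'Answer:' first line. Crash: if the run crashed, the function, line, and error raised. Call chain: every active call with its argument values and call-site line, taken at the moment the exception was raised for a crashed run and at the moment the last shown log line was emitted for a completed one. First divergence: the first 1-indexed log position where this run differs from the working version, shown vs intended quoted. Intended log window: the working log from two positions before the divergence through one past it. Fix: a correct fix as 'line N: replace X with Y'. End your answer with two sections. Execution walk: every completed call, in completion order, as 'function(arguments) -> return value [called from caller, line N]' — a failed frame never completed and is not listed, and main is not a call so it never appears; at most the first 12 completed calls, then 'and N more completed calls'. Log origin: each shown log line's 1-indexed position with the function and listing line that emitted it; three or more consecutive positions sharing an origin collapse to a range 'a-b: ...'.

Answer: the defect is in derive_floor at line 6.
Key fact: At log position 6 the runs split — shown 'located slot -4', but the working version logs 'located slot 4'.
Crash: sum_active, line 12, IndexError.
Call chain: main -> merge_totals([-2, -1, 11, 1, -4, -1, -4], -4) (called at line 34) -> sum_active([-2, -1, 11, 1, -4, -1, -4], -4) (called at line 26).
First divergence: at position 6 the run shows 'located slot -4' where the working version logs 'located slot 4'.
Intended log window:
  4: derive_floor: 7 entries, threshold -4
  5: match at position 4
  6: located slot 4
  7: enter split_margin: left -8 right 4
Execution walk:
  derive_floor([-2, -1, 11, 1, -4, -1, -4], -4) -> -4  [called from sum_active, line 10]
Log line origins:
  1: from main, line 33
  2: from merge_totals, line 25
  3: from sum_active, line 9
  4: from derive_floor, line 2
  5: from derive_floor, line 5
  6: from sum_active, line 11
A correct fix: line 6: replace `total` with `slot`.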